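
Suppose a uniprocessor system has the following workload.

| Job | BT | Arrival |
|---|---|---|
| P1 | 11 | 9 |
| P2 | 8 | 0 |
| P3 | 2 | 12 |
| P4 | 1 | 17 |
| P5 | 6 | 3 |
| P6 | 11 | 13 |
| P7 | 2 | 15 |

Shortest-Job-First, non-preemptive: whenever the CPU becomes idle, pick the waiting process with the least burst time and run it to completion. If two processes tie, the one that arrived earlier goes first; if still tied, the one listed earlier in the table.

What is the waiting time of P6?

Schedule: | P2 0-8 | P5 8-14 | P3 14-16 | P7 16-18 | P4 18-19 | P1 19-30 | P6 30-41 |
Completion: P1=30  P2=8  P3=16  P4=19  P5=14  P6=41  P7=18
Waiting(P6) = turnaround − burst = 28 − 11 = 17

17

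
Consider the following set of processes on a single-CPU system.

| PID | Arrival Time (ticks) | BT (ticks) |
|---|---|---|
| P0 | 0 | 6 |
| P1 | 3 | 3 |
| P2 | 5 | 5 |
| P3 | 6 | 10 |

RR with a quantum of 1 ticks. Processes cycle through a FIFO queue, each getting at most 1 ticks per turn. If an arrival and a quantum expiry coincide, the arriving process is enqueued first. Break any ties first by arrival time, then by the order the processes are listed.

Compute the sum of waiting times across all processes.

26

Gantt: | P0 0-3 | P1 3-4 | P0 4-5 | P1 5-6 | P2 6-7 | P0 7-8 | P3 8-9 | P1 9-10 | P2 10-11 | P0 11-12 | P3 12-13 | P2 13-14 | P3 14-15 | P2 15-16 | P3 16-17 | P2 17-18 | P3 18-24 |
Completion: P0=12  P1=10  P2=18  P3=24
Turnaround (C−A): P0=12  P1=7  P2=13  P3=18
Waiting = turnaround − burst: P0=6, P1=4, P2=8, P3=8
Total waiting = 6 + 4 + 8 + 8 = 26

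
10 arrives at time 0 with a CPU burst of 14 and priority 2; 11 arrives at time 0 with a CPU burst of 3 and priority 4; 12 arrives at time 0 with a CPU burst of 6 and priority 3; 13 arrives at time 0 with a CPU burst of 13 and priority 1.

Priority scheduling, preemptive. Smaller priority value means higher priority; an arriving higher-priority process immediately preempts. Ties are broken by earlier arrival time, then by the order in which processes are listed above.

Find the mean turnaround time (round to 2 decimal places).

27.25

Timeline: | 13 0-13 | 10 13-27 | 12 27-33 | 11 33-36 |
Completion: 10=27  11=36  12=33  13=13
Turnaround (C−A): 10=27  11=36  12=33  13=13
Turnaround times: 10=27, 11=36, 12=33, 13=13
Average turnaround = (27+36+33+13) / 4 = 109/4 = 27.25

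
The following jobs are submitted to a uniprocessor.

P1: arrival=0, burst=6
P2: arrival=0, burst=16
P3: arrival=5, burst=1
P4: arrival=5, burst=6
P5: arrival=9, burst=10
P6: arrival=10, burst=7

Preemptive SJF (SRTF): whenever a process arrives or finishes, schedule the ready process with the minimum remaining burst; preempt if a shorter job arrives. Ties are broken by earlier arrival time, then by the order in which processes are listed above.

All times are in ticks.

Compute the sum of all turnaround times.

Schedule: | P1 0-6 | P3 6-7 | P4 7-13 | P6 13-20 | P5 20-30 | P2 30-46 |
Completion: P1=6  P2=46  P3=7  P4=13  P5=30  P6=20
Turnaround (C−A): P1=6  P2=46  P3=2  P4=8  P5=21  P6=10
Turnaround = completion − arrival: P1=6, P2=46, P3=2, P4=8, P5=21, P6=10
Total turnaround = 6 + 46 + 2 + 8 + 21 + 10 = 93

93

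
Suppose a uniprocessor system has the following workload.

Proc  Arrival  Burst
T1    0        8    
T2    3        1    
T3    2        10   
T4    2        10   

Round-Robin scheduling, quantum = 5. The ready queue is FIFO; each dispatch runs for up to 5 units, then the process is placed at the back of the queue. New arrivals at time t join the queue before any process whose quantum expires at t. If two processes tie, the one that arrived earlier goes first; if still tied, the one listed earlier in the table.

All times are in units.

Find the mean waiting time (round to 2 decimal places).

13.00

Schedule: | T1 0-5 | T3 5-10 | T4 10-15 | T2 15-16 | T1 16-19 | T3 19-24 | T4 24-29 |
Completion: T1=19  T2=16  T3=24  T4=29
Turnaround (C−A): T1=19  T2=13  T3=22  T4=27
Waiting times: T1=11, T2=12, T3=12, T4=17
Average waiting = (11+12+12+17) / 4 = 52/4 = 13.00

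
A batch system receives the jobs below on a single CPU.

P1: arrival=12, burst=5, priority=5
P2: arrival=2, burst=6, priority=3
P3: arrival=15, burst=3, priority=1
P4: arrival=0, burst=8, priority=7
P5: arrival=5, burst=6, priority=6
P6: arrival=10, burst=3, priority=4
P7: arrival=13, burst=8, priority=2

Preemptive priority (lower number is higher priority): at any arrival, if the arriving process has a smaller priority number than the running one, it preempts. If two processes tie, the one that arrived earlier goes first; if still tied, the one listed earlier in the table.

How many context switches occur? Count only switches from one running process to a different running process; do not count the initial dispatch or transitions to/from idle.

9

Timeline: | P4 0-2 | P2 2-8 | P5 8-10 | P6 10-13 | P7 13-15 | P3 15-18 | P7 18-24 | P1 24-29 | P5 29-33 | P4 33-39 |
Completion: P1=29  P2=8  P3=18  P4=39  P5=33  P6=13  P7=24
Turnaround (C−A): P1=17  P2=6  P3=3  P4=39  P5=28  P6=3  P7=11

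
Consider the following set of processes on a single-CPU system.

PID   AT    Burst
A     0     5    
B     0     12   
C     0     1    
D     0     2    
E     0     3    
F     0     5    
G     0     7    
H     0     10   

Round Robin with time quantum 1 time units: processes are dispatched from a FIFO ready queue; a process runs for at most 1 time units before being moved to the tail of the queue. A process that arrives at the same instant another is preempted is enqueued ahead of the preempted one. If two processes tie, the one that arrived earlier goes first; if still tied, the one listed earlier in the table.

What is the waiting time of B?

33

Timeline: | A 0-1 | B 1-2 | C 2-3 | D 3-4 | E 4-5 | F 5-6 | G 6-7 | H 7-8 | A 8-9 | B 9-10 | D 10-11 | E 11-12 | F 12-13 | G 13-14 | H 14-15 | A 15-16 | B 16-17 | E 17-18 | F 18-19 | G 19-20 | H 20-21 | A 21-22 | B 22-23 | F 23-24 | G 24-25 | H 25-26 | A 26-27 | B 27-28 | F 28-29 | G 29-30 | H 30-31 | B 31-32 | G 32-33 | H 33-34 | B 34-35 | G 35-36 | H 36-37 | B 37-38 | H 38-39 | B 39-40 | H 40-41 | B 41-42 | H 42-43 | B 43-45 |
Completion: A=27  B=45  C=3  D=11  E=18  F=29  G=36  H=43
Waiting(B) = turnaround − burst = 45 − 12 = 33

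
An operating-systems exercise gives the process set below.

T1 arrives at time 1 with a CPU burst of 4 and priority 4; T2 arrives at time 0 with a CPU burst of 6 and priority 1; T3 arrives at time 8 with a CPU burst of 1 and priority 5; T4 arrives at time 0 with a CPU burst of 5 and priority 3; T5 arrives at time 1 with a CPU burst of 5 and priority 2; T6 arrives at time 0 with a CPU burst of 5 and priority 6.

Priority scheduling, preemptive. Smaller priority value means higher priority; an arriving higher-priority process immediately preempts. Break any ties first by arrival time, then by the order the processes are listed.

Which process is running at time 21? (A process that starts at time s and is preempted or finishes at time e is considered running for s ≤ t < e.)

Schedule: | T2 0-6 | T5 6-11 | T4 11-16 | T1 16-20 | T3 20-21 | T6 21-26 |
Completion: T1=20  T2=6  T3=21  T4=16  T5=11  T6=26
Turnaround (C−A): T1=19  T2=6  T3=13  T4=16  T5=10  T6=26

T6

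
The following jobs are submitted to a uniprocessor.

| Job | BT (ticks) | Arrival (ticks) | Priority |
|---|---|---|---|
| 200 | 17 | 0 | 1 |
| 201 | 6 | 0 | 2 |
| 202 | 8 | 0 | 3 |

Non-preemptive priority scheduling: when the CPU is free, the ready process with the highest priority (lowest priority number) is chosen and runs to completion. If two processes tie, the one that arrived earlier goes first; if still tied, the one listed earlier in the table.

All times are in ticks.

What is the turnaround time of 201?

23

Gantt: | 200 0-17 | 201 17-23 | 202 23-31 |
Completion: 200=17  201=23  202=31
Turnaround(201) = completion − arrival = 23 − 0 = 23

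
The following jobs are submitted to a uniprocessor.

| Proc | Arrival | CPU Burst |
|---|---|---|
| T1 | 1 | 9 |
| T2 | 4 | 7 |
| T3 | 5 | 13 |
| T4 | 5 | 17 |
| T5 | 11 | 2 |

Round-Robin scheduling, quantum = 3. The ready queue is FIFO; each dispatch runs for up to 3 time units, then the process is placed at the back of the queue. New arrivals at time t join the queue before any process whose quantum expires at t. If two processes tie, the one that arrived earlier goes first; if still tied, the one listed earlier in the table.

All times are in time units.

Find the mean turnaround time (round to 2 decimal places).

28.80

Schedule: | idle 0-1 | T1 1-4 | T2 4-7 | T1 7-10 | T3 10-13 | T4 13-16 | T2 16-19 | T1 19-22 | T5 22-24 | T3 24-27 | T4 27-30 | T2 30-31 | T3 31-34 | T4 34-37 | T3 37-40 | T4 40-43 | T3 43-44 | T4 44-49 |
Completion: T1=22  T2=31  T3=44  T4=49  T5=24
Turnaround (C−A): T1=21  T2=27  T3=39  T4=44  T5=13
Turnaround times: T1=21, T2=27, T3=39, T4=44, T5=13
Average turnaround = (21+27+39+44+13) / 5 = 144/5 = 28.80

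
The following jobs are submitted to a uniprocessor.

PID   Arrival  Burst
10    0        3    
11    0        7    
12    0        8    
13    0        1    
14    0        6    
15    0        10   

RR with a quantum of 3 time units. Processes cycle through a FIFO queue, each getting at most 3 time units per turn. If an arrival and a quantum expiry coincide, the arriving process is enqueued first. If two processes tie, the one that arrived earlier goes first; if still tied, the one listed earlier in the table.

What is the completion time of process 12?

31

Timeline: | 10 0-3 | 11 3-6 | 12 6-9 | 13 9-10 | 14 10-13 | 15 13-16 | 11 16-19 | 12 19-22 | 14 22-25 | 15 25-28 | 11 28-29 | 12 29-31 | 15 31-35 |
Completion: 10=3  11=29  12=31  13=10  14=25  15=35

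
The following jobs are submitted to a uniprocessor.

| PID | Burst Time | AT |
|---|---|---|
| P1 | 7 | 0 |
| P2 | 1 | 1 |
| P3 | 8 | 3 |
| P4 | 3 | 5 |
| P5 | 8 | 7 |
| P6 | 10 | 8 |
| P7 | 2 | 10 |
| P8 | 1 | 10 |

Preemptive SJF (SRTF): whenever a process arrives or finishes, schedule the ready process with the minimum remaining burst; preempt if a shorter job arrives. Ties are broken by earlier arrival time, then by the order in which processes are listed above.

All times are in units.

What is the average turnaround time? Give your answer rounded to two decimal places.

11.88

Gantt: | P1 0-1 | P2 1-2 | P1 2-8 | P4 8-11 | P8 11-12 | P7 12-14 | P3 14-22 | P5 22-30 | P6 30-40 |
Completion: P1=8  P2=2  P3=22  P4=11  P5=30  P6=40  P7=14  P8=12
Turnaround times: P1=8, P2=1, P3=19, P4=6, P5=23, P6=32, P7=4, P8=2
Average turnaround = (8+1+19+6+23+32+4+2) / 8 = 95/8 = 11.88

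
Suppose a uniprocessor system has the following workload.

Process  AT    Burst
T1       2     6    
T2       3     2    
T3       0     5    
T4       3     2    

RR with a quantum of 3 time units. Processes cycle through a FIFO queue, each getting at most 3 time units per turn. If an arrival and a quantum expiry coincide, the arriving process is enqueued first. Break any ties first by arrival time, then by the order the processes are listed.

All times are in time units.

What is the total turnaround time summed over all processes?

Gantt: | T3 0-3 | T1 3-6 | T2 6-8 | T4 8-10 | T3 10-12 | T1 12-15 |
Completion: T1=15  T2=8  T3=12  T4=10
Turnaround (C−A): T1=13  T2=5  T3=12  T4=7
Turnaround = completion − arrival: T1=13, T2=5, T3=12, T4=7
Total turnaround = 13 + 5 + 12 + 7 = 37

37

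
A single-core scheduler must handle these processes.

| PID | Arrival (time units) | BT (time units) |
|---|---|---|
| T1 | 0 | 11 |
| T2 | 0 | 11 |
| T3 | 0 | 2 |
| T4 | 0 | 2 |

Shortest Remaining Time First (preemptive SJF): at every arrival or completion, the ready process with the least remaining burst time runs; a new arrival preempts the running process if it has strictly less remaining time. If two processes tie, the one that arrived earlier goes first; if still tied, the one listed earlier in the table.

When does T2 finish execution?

26

Gantt: | T3 0-2 | T4 2-4 | T1 4-15 | T2 15-26 |
Completion: T1=15  T2=26  T3=2  T4=4
Turnaround (C−A): T1=15  T2=26  T3=2  T4=4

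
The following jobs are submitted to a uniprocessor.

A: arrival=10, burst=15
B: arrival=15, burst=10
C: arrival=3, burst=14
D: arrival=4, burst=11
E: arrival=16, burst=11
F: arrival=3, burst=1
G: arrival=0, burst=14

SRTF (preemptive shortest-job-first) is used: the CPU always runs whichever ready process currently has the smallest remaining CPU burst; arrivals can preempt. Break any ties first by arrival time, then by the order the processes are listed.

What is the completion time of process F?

4

Timeline: | G 0-3 | F 3-4 | G 4-15 | B 15-25 | D 25-36 | E 36-47 | C 47-61 | A 61-76 |
Completion: A=76  B=25  C=61  D=36  E=47  F=4  G=15
Turnaround (C−A): A=66  B=10  C=58  D=32  E=31  F=1  G=15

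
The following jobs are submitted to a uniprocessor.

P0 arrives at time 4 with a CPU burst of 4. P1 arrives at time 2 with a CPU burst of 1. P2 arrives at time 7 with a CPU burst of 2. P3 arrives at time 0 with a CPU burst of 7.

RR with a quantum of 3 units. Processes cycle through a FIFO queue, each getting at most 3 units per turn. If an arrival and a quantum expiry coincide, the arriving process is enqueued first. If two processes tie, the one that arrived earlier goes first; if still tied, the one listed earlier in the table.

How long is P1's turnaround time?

Gantt: | P3 0-3 | P1 3-4 | P3 4-7 | P0 7-10 | P2 10-12 | P3 12-13 | P0 13-14 |
Completion: P0=14  P1=4  P2=12  P3=13
Turnaround (C−A): P0=10  P1=2  P2=5  P3=13
Turnaround(P1) = completion − arrival = 4 − 2 = 2

2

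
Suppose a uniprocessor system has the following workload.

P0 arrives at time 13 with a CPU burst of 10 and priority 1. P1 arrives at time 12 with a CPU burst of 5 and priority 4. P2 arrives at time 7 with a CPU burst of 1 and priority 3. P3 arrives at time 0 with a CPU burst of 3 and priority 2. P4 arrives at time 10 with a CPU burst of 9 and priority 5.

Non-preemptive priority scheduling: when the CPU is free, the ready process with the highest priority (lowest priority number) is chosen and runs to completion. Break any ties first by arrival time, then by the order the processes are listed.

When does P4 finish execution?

19

Gantt: | P3 0-3 | idle 3-7 | P2 7-8 | idle 8-10 | P4 10-19 | P0 19-29 | P1 29-34 |
Completion: P0=29  P1=34  P2=8  P3=3  P4=19
Turnaround (C−A): P0=16  P1=22  P2=1  P3=3  P4=9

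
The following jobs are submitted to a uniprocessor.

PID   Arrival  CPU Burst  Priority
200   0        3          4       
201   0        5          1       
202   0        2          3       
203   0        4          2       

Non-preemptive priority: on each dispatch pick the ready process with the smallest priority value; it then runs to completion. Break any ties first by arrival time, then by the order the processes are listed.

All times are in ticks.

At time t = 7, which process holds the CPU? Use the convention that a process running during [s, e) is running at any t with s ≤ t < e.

203

Schedule: | 201 0-5 | 203 5-9 | 202 9-11 | 200 11-14 |
Completion: 200=14  201=5  202=11  203=9
Turnaround (C−A): 200=14  201=5  202=11  203=9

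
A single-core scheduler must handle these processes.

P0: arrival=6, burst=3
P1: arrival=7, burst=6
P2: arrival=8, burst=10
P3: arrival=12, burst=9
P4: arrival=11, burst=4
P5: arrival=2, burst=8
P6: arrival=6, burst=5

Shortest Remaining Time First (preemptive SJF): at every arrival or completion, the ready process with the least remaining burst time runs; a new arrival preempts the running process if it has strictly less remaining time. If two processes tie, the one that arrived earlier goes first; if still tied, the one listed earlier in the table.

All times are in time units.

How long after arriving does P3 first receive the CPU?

Gantt: | idle 0-2 | P5 2-6 | P0 6-9 | P5 9-13 | P4 13-17 | P6 17-22 | P1 22-28 | P3 28-37 | P2 37-47 |
Completion: P0=9  P1=28  P2=47  P3=37  P4=17  P5=13  P6=22
Turnaround (C−A): P0=3  P1=21  P2=39  P3=25  P4=6  P5=11  P6=16
Response(P3) = first start − arrival = 28 − 12 = 16

16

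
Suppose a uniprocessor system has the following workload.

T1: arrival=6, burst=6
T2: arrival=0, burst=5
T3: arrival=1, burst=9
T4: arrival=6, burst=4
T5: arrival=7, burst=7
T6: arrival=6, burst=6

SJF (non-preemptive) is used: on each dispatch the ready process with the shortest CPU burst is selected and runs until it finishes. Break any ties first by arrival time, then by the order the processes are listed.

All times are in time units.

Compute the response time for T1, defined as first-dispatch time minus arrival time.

12

Timeline: | T2 0-5 | T3 5-14 | T4 14-18 | T1 18-24 | T6 24-30 | T5 30-37 |
Completion: T1=24  T2=5  T3=14  T4=18  T5=37  T6=30
Turnaround (C−A): T1=18  T2=5  T3=13  T4=12  T5=30  T6=24
Response(T1) = first start − arrival = 18 − 6 = 12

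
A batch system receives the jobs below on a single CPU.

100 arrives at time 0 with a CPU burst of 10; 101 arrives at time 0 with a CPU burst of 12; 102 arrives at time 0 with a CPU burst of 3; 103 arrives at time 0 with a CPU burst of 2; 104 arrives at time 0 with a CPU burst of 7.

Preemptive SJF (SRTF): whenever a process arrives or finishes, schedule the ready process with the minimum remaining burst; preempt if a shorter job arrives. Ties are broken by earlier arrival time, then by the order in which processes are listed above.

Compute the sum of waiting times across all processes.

41

Schedule: | 103 0-2 | 102 2-5 | 104 5-12 | 100 12-22 | 101 22-34 |
Completion: 100=22  101=34  102=5  103=2  104=12
Turnaround (C−A): 100=22  101=34  102=5  103=2  104=12
Waiting = turnaround − burst: 100=12, 101=22, 102=2, 103=0, 104=5
Total waiting = 12 + 22 + 2 + 0 + 5 = 41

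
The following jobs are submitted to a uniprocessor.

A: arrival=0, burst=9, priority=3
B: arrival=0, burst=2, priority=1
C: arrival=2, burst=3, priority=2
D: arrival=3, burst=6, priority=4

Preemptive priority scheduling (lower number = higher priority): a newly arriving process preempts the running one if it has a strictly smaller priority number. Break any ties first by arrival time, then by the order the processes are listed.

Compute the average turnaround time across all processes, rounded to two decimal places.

Timeline: | B 0-2 | C 2-5 | A 5-14 | D 14-20 |
Completion: A=14  B=2  C=5  D=20
Turnaround (C−A): A=14  B=2  C=3  D=17
Turnaround times: A=14, B=2, C=3, D=17
Average turnaround = (14+2+3+17) / 4 = 36/4 = 9.00

9.00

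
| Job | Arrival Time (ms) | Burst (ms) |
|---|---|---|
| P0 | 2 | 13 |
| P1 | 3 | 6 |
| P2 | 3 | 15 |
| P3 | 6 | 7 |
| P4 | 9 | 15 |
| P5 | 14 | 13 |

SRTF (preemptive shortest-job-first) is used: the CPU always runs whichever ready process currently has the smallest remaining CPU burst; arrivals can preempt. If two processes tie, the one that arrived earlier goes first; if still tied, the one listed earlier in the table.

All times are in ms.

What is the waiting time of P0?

13

Gantt: | idle 0-2 | P0 2-3 | P1 3-9 | P3 9-16 | P0 16-28 | P5 28-41 | P2 41-56 | P4 56-71 |
Completion: P0=28  P1=9  P2=56  P3=16  P4=71  P5=41
Turnaround (C−A): P0=26  P1=6  P2=53  P3=10  P4=62  P5=27
Waiting(P0) = turnaround − burst = 26 − 13 = 13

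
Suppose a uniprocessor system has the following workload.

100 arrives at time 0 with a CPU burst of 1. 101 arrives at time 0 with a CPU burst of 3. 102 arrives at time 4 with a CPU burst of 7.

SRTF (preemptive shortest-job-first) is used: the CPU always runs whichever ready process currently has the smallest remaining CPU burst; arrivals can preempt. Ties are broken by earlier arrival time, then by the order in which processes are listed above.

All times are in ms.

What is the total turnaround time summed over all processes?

12

Gantt: | 100 0-1 | 101 1-4 | 102 4-11 |
Completion: 100=1  101=4  102=11
Turnaround (C−A): 100=1  101=4  102=7
Turnaround = completion − arrival: 100=1, 101=4, 102=7
Total turnaround = 1 + 4 + 7 = 12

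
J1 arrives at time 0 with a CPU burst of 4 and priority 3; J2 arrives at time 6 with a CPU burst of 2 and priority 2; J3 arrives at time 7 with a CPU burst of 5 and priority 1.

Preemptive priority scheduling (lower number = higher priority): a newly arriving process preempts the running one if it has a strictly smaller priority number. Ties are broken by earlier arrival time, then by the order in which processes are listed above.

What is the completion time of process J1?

4

Timeline: | J1 0-4 | idle 4-6 | J2 6-7 | J3 7-12 | J2 12-13 |
Completion: J1=4  J2=13  J3=12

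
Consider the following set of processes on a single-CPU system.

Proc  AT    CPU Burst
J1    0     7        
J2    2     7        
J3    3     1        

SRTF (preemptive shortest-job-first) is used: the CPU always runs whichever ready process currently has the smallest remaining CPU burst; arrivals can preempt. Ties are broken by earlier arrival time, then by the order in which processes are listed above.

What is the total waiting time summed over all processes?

Gantt: | J1 0-3 | J3 3-4 | J1 4-8 | J2 8-15 |
Completion: J1=8  J2=15  J3=4
Turnaround (C−A): J1=8  J2=13  J3=1
Waiting = turnaround − burst: J1=1, J2=6, J3=0
Total waiting = 1 + 6 + 0 = 7

7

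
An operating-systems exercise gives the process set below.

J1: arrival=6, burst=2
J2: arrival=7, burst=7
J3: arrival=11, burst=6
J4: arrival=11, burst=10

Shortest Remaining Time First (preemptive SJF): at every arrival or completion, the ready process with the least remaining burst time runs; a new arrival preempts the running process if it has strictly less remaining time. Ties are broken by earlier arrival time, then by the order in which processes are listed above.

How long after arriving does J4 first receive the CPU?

Timeline: | idle 0-6 | J1 6-8 | J2 8-15 | J3 15-21 | J4 21-31 |
Completion: J1=8  J2=15  J3=21  J4=31
Response(J4) = first start − arrival = 21 − 11 = 10

10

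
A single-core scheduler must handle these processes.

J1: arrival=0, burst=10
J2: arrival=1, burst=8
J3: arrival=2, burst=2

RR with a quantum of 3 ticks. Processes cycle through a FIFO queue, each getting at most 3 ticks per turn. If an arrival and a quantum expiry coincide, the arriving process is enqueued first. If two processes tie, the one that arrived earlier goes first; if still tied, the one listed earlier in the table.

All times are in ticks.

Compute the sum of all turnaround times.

Gantt: | J1 0-3 | J2 3-6 | J3 6-8 | J1 8-11 | J2 11-14 | J1 14-17 | J2 17-19 | J1 19-20 |
Completion: J1=20  J2=19  J3=8
Turnaround = completion − arrival: J1=20, J2=18, J3=6
Total turnaround = 20 + 18 + 6 = 44

44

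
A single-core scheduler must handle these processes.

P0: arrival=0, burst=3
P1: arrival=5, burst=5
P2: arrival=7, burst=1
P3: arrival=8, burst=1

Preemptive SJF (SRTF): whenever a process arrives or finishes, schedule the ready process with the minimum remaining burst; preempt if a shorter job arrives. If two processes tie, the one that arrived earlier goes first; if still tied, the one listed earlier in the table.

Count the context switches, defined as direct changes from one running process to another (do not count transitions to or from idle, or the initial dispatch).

3

Schedule: | P0 0-3 | idle 3-5 | P1 5-7 | P2 7-8 | P3 8-9 | P1 9-12 |
Completion: P0=3  P1=12  P2=8  P3=9
Turnaround (C−A): P0=3  P1=7  P2=1  P3=1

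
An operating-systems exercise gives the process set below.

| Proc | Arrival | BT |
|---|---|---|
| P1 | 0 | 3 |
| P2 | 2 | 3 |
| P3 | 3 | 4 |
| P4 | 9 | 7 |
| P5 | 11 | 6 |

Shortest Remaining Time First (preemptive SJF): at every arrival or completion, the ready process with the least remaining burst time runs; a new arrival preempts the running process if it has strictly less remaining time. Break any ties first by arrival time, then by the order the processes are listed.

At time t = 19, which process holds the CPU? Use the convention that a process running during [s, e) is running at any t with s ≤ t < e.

Timeline: | P1 0-3 | P2 3-6 | P3 6-10 | P4 10-17 | P5 17-23 |
Completion: P1=3  P2=6  P3=10  P4=17  P5=23
Turnaround (C−A): P1=3  P2=4  P3=7  P4=8  P5=12

P5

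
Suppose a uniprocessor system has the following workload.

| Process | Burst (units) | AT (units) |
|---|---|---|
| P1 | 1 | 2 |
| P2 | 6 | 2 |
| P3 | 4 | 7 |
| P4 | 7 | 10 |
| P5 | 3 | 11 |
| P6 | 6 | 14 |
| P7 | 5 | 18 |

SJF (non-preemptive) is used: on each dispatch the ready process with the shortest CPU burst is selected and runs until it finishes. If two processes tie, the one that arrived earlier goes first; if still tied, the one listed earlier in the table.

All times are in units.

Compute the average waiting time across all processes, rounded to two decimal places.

Gantt: | idle 0-2 | P1 2-3 | P2 3-9 | P3 9-13 | P5 13-16 | P6 16-22 | P7 22-27 | P4 27-34 |
Completion: P1=3  P2=9  P3=13  P4=34  P5=16  P6=22  P7=27
Waiting times: P1=0, P2=1, P3=2, P4=17, P5=2, P6=2, P7=4
Average waiting = (0+1+2+17+2+2+4) / 7 = 28/7 = 4.00

4.00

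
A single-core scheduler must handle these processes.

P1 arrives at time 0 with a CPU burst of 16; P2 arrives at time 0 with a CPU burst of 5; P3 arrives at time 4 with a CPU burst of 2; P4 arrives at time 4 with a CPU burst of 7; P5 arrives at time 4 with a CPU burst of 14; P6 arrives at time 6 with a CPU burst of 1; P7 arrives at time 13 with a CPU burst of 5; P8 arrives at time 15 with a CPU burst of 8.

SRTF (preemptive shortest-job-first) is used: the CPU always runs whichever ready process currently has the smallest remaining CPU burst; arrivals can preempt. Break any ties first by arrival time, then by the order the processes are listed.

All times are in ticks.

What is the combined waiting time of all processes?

79

Schedule: | P2 0-5 | P3 5-7 | P6 7-8 | P4 8-15 | P7 15-20 | P8 20-28 | P5 28-42 | P1 42-58 |
Completion: P1=58  P2=5  P3=7  P4=15  P5=42  P6=8  P7=20  P8=28
Waiting = turnaround − burst: P1=42, P2=0, P3=1, P4=4, P5=24, P6=1, P7=2, P8=5
Total waiting = 42 + 0 + 1 + 4 + 24 + 1 + 2 + 5 = 79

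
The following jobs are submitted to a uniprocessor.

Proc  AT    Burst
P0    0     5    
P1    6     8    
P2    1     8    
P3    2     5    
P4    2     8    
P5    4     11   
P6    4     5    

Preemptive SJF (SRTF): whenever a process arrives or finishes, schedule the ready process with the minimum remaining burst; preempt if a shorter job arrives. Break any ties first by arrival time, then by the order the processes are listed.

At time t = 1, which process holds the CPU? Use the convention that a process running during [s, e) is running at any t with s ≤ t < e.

Gantt: | P0 0-5 | P3 5-10 | P6 10-15 | P2 15-23 | P4 23-31 | P1 31-39 | P5 39-50 |
Completion: P0=5  P1=39  P2=23  P3=10  P4=31  P5=50  P6=15
Turnaround (C−A): P0=5  P1=33  P2=22  P3=8  P4=29  P5=46  P6=11

P0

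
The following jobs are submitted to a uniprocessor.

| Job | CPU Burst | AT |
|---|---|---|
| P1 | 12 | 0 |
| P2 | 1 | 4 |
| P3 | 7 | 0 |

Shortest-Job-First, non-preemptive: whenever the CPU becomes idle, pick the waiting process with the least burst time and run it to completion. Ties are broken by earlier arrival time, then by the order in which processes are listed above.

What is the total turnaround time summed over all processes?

Schedule: | P3 0-7 | P2 7-8 | P1 8-20 |
Completion: P1=20  P2=8  P3=7
Turnaround (C−A): P1=20  P2=4  P3=7
Turnaround = completion − arrival: P1=20, P2=4, P3=7
Total turnaround = 20 + 4 + 7 = 31

31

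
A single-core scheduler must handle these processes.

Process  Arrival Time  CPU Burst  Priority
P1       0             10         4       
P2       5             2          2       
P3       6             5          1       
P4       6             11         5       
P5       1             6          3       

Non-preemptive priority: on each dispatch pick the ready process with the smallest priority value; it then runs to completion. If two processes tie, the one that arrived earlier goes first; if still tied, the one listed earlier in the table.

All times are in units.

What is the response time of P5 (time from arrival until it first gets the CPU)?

Timeline: | P1 0-10 | P3 10-15 | P2 15-17 | P5 17-23 | P4 23-34 |
Completion: P1=10  P2=17  P3=15  P4=34  P5=23
Response(P5) = first start − arrival = 17 − 1 = 16

16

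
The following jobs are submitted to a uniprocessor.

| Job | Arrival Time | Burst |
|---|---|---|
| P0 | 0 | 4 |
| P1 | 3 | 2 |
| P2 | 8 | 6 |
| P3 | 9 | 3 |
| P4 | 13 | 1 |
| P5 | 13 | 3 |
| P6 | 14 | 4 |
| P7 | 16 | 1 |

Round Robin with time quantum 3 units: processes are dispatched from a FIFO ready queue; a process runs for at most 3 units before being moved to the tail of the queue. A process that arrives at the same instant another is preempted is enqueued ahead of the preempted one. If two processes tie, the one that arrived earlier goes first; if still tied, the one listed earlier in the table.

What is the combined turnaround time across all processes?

Gantt: | P0 0-3 | P1 3-5 | P0 5-6 | idle 6-8 | P2 8-11 | P3 11-14 | P2 14-17 | P4 17-18 | P5 18-21 | P6 21-24 | P7 24-25 | P6 25-26 |
Completion: P0=6  P1=5  P2=17  P3=14  P4=18  P5=21  P6=26  P7=25
Turnaround = completion − arrival: P0=6, P1=2, P2=9, P3=5, P4=5, P5=8, P6=12, P7=9
Total turnaround = 6 + 2 + 9 + 5 + 5 + 8 + 12 + 9 = 56

56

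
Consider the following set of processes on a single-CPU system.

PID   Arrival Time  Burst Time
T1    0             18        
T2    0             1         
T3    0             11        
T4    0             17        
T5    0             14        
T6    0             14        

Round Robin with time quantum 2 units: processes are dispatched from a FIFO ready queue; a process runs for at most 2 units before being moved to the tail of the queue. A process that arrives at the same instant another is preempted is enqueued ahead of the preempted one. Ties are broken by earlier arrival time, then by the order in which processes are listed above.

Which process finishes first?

Timeline: | T1 0-2 | T2 2-3 | T3 3-5 | T4 5-7 | T5 7-9 | T6 9-11 | T1 11-13 | T3 13-15 | T4 15-17 | T5 17-19 | T6 19-21 | T1 21-23 | T3 23-25 | T4 25-27 | T5 27-29 | T6 29-31 | T1 31-33 | T3 33-35 | T4 35-37 | T5 37-39 | T6 39-41 | T1 41-43 | T3 43-45 | T4 45-47 | T5 47-49 | T6 49-51 | T1 51-53 | T3 53-54 | T4 54-56 | T5 56-58 | T6 58-60 | T1 60-62 | T4 62-64 | T5 64-66 | T6 66-68 | T1 68-70 | T4 70-72 | T1 72-74 | T4 74-75 |
Completion: T1=74  T2=3  T3=54  T4=75  T5=66  T6=68
Turnaround (C−A): T1=74  T2=3  T3=54  T4=75  T5=66  T6=68
Finish order: T2 → T3 → T5 → T6 → T1 → T4

T2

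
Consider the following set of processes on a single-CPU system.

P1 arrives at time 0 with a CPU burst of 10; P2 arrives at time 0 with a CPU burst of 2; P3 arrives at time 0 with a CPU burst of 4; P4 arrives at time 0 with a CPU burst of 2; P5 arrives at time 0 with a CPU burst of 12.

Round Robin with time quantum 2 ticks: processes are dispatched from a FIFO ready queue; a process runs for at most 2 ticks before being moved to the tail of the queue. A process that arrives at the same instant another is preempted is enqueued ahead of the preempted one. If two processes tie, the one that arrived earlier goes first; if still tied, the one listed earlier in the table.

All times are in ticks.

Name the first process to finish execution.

Gantt: | P1 0-2 | P2 2-4 | P3 4-6 | P4 6-8 | P5 8-10 | P1 10-12 | P3 12-14 | P5 14-16 | P1 16-18 | P5 18-20 | P1 20-22 | P5 22-24 | P1 24-26 | P5 26-30 |
Completion: P1=26  P2=4  P3=14  P4=8  P5=30
Finish order: P2 → P4 → P3 → P1 → P5

P2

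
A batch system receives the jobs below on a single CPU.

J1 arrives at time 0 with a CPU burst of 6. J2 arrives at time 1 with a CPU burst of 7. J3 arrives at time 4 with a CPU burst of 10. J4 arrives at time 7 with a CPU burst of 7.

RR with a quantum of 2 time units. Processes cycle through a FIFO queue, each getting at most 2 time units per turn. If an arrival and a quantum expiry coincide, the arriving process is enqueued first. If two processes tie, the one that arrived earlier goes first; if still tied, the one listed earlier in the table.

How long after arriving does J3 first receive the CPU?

Timeline: | J1 0-2 | J2 2-4 | J1 4-6 | J3 6-8 | J2 8-10 | J1 10-12 | J4 12-14 | J3 14-16 | J2 16-18 | J4 18-20 | J3 20-22 | J2 22-23 | J4 23-25 | J3 25-27 | J4 27-28 | J3 28-30 |
Completion: J1=12  J2=23  J3=30  J4=28
Turnaround (C−A): J1=12  J2=22  J3=26  J4=21
Response(J3) = first start − arrival = 6 − 4 = 2

2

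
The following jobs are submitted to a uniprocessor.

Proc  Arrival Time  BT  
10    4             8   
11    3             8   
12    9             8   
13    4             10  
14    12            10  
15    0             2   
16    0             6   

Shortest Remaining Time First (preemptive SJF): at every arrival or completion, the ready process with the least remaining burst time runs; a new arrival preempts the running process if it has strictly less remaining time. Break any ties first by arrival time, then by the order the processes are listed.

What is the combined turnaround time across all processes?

144

Gantt: | 15 0-2 | 16 2-8 | 11 8-16 | 10 16-24 | 12 24-32 | 13 32-42 | 14 42-52 |
Completion: 10=24  11=16  12=32  13=42  14=52  15=2  16=8
Turnaround (C−A): 10=20  11=13  12=23  13=38  14=40  15=2  16=8
Turnaround = completion − arrival: 10=20, 11=13, 12=23, 13=38, 14=40, 15=2, 16=8
Total turnaround = 20 + 13 + 23 + 38 + 40 + 2 + 8 = 144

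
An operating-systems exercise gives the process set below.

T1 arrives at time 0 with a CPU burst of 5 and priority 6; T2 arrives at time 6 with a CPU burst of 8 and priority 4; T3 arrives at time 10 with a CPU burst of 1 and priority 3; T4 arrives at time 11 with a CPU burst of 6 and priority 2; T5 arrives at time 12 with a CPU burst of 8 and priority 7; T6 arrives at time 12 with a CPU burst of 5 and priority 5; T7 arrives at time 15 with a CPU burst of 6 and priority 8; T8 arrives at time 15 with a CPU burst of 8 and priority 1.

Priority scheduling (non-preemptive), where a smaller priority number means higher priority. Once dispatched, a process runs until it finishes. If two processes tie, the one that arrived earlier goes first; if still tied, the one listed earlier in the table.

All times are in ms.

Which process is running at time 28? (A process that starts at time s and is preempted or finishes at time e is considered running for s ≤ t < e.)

T3

Timeline: | T1 0-5 | idle 5-6 | T2 6-14 | T4 14-20 | T8 20-28 | T3 28-29 | T6 29-34 | T5 34-42 | T7 42-48 |
Completion: T1=5  T2=14  T3=29  T4=20  T5=42  T6=34  T7=48  T8=28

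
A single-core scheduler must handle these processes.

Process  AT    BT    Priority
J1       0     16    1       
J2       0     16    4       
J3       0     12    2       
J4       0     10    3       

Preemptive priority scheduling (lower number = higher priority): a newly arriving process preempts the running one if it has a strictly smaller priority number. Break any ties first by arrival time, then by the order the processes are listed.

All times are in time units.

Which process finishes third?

Schedule: | J1 0-16 | J3 16-28 | J4 28-38 | J2 38-54 |
Completion: J1=16  J2=54  J3=28  J4=38
Turnaround (C−A): J1=16  J2=54  J3=28  J4=38
Finish order: J1 → J3 → J4 → J2

J4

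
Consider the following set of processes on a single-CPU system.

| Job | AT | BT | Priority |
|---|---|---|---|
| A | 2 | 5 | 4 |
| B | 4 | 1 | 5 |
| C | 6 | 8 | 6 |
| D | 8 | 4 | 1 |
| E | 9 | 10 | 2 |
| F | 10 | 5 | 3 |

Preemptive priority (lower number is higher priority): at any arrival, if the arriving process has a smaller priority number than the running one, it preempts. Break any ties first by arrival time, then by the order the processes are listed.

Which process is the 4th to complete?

Gantt: | idle 0-2 | A 2-7 | B 7-8 | D 8-12 | E 12-22 | F 22-27 | C 27-35 |
Completion: A=7  B=8  C=35  D=12  E=22  F=27
Turnaround (C−A): A=5  B=4  C=29  D=4  E=13  F=17
Finish order: A → B → D → E → F → C

E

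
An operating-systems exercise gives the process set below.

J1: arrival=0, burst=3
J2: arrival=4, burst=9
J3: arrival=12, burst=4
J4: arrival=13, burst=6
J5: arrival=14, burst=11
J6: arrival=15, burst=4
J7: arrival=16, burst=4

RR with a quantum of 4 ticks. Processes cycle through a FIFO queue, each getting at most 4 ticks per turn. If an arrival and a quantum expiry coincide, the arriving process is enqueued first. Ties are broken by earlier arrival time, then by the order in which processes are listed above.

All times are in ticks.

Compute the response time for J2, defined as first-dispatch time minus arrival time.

0

Gantt: | J1 0-3 | idle 3-4 | J2 4-12 | J3 12-16 | J2 16-17 | J4 17-21 | J5 21-25 | J6 25-29 | J7 29-33 | J4 33-35 | J5 35-42 |
Completion: J1=3  J2=17  J3=16  J4=35  J5=42  J6=29  J7=33
Turnaround (C−A): J1=3  J2=13  J3=4  J4=22  J5=28  J6=14  J7=17
Response(J2) = first start − arrival = 4 − 4 = 0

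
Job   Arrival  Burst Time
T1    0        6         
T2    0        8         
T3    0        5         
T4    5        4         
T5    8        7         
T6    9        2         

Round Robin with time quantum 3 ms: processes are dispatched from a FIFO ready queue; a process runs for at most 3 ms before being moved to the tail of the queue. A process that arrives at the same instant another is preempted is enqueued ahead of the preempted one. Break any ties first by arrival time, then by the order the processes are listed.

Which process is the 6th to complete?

Gantt: | T1 0-3 | T2 3-6 | T3 6-9 | T1 9-12 | T4 12-15 | T2 15-18 | T5 18-21 | T6 21-23 | T3 23-25 | T4 25-26 | T2 26-28 | T5 28-32 |
Completion: T1=12  T2=28  T3=25  T4=26  T5=32  T6=23
Turnaround (C−A): T1=12  T2=28  T3=25  T4=21  T5=24  T6=14
Finish order: T1 → T6 → T3 → T4 → T2 → T5

T5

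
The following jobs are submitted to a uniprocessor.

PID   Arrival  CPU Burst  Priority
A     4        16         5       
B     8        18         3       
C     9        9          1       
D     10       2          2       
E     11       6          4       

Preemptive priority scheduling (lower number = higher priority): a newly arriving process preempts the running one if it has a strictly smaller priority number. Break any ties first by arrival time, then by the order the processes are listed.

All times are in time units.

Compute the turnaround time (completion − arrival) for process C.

Timeline: | idle 0-4 | A 4-8 | B 8-9 | C 9-18 | D 18-20 | B 20-37 | E 37-43 | A 43-55 |
Completion: A=55  B=37  C=18  D=20  E=43
Turnaround (C−A): A=51  B=29  C=9  D=10  E=32
Turnaround(C) = completion − arrival = 18 − 9 = 9

9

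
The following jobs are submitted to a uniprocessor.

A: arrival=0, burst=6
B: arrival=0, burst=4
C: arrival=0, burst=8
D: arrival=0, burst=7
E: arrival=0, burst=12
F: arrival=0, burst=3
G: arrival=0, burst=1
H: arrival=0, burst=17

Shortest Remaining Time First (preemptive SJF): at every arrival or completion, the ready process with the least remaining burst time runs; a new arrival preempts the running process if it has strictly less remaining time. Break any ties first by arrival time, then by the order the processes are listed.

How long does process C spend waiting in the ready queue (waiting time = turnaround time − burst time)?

Timeline: | G 0-1 | F 1-4 | B 4-8 | A 8-14 | D 14-21 | C 21-29 | E 29-41 | H 41-58 |
Completion: A=14  B=8  C=29  D=21  E=41  F=4  G=1  H=58
Waiting(C) = turnaround − burst = 29 − 8 = 21

21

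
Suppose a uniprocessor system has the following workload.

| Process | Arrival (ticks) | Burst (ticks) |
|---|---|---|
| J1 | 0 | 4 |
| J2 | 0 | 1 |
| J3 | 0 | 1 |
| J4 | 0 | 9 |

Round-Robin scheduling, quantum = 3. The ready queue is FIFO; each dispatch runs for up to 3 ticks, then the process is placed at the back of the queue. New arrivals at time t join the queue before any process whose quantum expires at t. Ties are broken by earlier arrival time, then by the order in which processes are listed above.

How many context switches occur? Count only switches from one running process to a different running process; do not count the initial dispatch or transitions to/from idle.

Timeline: | J1 0-3 | J2 3-4 | J3 4-5 | J4 5-8 | J1 8-9 | J4 9-15 |
Completion: J1=9  J2=4  J3=5  J4=15
Turnaround (C−A): J1=9  J2=4  J3=5  J4=15

5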